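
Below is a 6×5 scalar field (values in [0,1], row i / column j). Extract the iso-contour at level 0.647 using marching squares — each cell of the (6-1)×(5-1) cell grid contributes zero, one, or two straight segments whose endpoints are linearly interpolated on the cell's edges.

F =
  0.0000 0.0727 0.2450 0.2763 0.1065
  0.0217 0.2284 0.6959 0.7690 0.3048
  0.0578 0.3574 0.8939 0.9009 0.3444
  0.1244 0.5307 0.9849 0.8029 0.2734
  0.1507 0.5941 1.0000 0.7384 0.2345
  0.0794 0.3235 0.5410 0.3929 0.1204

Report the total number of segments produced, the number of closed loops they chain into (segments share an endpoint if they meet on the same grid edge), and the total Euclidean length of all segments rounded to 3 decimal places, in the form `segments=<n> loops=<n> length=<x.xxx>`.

cell (0,1): code 0100 → (0.892,2.000)–(1.000,1.895)
cell (0,2): code 1100 → (0.752,3.000)–(0.892,2.000)
cell (0,3): code 1000 → (1.000,3.263)–(0.752,3.000)
cell (1,1): code 0110 → (1.000,1.895)–(2.000,1.540)
cell (1,3): code 1001 → (2.000,3.456)–(1.000,3.263)
cell (2,1): code 0110 → (2.000,1.540)–(3.000,1.256)
cell (2,3): code 1001 → (3.000,3.294)–(2.000,3.456)
cell (3,1): code 0110 → (3.000,1.256)–(4.000,1.130)
cell (3,3): code 1001 → (4.000,3.181)–(3.000,3.294)
cell (4,1): code 0010 → (4.000,1.130)–(4.769,2.000)
cell (4,2): code 0011 → (4.769,2.000)–(4.265,3.000)
cell (4,3): code 0001 → (4.265,3.000)–(4.000,3.181)
total: 12 segments, chained into 1 closed loop(s), length Σ = 10.269767

segments=12 loops=1 length=10.270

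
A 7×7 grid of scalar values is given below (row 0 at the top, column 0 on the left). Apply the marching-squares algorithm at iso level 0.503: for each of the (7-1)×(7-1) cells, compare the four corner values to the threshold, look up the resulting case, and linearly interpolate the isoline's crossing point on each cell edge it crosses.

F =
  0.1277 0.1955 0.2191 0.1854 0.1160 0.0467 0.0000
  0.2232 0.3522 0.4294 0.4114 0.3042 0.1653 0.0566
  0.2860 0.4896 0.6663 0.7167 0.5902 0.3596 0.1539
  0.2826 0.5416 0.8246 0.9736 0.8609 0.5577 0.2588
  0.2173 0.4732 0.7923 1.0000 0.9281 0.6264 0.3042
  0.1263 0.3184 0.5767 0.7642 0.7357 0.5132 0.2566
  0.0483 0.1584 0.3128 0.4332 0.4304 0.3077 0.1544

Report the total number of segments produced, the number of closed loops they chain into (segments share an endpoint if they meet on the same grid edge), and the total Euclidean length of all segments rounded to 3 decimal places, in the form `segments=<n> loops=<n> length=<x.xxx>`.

segments=18 loops=1 length=14.122

cell (1,1): code 0100 → (1.311,2.000)–(2.000,1.076)
cell (1,2): code 1100 → (1.300,3.000)–(1.311,2.000)
cell (1,3): code 1100 → (1.695,4.000)–(1.300,3.000)
cell (1,4): code 1000 → (2.000,4.378)–(1.695,4.000)
cell (2,0): code 0100 → (2.258,1.000)–(3.000,0.851)
cell (2,1): code 1110 → (2.000,1.076)–(2.258,1.000)
cell (2,4): code 1101 → (2.724,5.000)–(2.000,4.378)
cell (2,5): code 1000 → (3.000,5.183)–(2.724,5.000)
cell (3,0): code 0010 → (3.000,0.851)–(3.564,1.000)
cell (3,1): code 0111 → (3.564,1.000)–(4.000,1.093)
cell (3,5): code 1001 → (4.000,5.383)–(3.000,5.183)
cell (4,1): code 0110 → (4.000,1.093)–(5.000,1.715)
cell (4,5): code 1001 → (5.000,5.040)–(4.000,5.383)
cell (5,1): code 0010 → (5.000,1.715)–(5.279,2.000)
cell (5,2): code 0011 → (5.279,2.000)–(5.789,3.000)
cell (5,3): code 0011 → (5.789,3.000)–(5.762,4.000)
cell (5,4): code 0011 → (5.762,4.000)–(5.050,5.000)
cell (5,5): code 0001 → (5.050,5.000)–(5.000,5.040)
total: 18 segments, chained into 1 closed loop(s), length Σ = 14.122442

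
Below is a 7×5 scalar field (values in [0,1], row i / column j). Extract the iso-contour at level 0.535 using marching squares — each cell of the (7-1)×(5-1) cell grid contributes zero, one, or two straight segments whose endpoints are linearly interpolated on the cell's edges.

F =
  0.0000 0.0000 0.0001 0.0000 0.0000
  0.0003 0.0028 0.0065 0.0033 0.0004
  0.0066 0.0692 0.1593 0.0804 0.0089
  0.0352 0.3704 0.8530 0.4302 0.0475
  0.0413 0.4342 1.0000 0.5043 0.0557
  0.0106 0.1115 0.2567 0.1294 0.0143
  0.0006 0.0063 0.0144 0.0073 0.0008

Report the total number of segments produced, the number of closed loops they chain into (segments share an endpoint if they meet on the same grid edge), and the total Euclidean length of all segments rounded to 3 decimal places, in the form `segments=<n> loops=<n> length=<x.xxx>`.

cell (2,1): code 0100 → (2.542,2.000)–(3.000,1.341)
cell (2,2): code 1000 → (3.000,2.752)–(2.542,2.000)
cell (3,1): code 0110 → (3.000,1.341)–(4.000,1.178)
cell (3,2): code 1001 → (4.000,2.938)–(3.000,2.752)
cell (4,1): code 0010 → (4.000,1.178)–(4.626,2.000)
cell (4,2): code 0001 → (4.626,2.000)–(4.000,2.938)
total: 6 segments, chained into 1 closed loop(s), length Σ = 5.874231

segments=6 loops=1 length=5.874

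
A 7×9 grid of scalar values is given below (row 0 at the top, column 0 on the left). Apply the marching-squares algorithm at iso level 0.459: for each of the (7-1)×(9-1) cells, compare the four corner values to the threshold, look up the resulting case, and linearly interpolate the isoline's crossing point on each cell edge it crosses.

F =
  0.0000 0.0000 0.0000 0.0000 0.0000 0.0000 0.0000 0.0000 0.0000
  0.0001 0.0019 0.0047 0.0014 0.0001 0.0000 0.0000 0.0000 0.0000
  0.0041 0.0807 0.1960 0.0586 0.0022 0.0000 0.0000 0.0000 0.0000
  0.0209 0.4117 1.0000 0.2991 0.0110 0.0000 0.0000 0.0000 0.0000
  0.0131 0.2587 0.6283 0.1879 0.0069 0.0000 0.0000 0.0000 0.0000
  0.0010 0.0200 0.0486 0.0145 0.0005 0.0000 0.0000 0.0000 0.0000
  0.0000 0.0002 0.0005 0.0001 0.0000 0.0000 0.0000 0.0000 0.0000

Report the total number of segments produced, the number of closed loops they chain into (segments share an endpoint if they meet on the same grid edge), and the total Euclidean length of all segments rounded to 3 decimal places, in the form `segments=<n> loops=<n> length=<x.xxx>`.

segments=6 loops=1 length=5.363

cell (2,1): code 0100 → (2.327,2.000)–(3.000,1.080)
cell (2,2): code 1000 → (3.000,2.772)–(2.327,2.000)
cell (3,1): code 0110 → (3.000,1.080)–(4.000,1.542)
cell (3,2): code 1001 → (4.000,2.384)–(3.000,2.772)
cell (4,1): code 0010 → (4.000,1.542)–(4.292,2.000)
cell (4,2): code 0001 → (4.292,2.000)–(4.000,2.384)
total: 6 segments, chained into 1 closed loop(s), length Σ = 5.363299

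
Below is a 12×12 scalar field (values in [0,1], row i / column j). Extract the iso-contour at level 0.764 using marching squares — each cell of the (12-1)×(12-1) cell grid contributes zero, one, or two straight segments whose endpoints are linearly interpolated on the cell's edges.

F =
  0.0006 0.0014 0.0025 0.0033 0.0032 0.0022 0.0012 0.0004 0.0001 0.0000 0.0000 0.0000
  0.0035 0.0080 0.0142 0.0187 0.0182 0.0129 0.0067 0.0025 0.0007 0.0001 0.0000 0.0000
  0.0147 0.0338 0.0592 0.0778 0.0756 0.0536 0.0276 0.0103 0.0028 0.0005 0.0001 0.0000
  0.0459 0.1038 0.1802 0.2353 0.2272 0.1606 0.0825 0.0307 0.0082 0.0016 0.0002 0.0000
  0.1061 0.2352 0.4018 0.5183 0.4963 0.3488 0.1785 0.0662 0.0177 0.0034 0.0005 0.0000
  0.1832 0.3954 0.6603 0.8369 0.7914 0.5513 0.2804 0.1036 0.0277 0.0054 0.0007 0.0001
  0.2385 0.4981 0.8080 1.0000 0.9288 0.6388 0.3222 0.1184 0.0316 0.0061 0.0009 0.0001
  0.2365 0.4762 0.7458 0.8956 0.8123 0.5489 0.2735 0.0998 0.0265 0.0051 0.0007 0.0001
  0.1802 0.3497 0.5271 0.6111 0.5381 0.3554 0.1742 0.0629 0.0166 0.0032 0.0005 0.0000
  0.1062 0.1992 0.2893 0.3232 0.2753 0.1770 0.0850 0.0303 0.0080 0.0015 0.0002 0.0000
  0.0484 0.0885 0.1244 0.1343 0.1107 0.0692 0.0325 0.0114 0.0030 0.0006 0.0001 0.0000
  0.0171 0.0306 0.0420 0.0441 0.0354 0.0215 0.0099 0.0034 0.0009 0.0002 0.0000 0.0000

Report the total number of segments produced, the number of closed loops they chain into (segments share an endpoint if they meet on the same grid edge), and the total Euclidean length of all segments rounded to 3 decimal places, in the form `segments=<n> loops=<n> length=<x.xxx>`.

cell (4,2): code 0100 → (4.771,3.000)–(5.000,2.587)
cell (4,3): code 1100 → (4.907,4.000)–(4.771,3.000)
cell (4,4): code 1000 → (5.000,4.114)–(4.907,4.000)
cell (5,1): code 0100 → (5.702,2.000)–(6.000,1.858)
cell (5,2): code 1110 → (5.000,2.587)–(5.702,2.000)
cell (5,4): code 1001 → (6.000,4.568)–(5.000,4.114)
cell (6,1): code 0010 → (6.000,1.858)–(6.707,2.000)
cell (6,2): code 0111 → (6.707,2.000)–(7.000,2.121)
cell (6,4): code 1001 → (7.000,4.183)–(6.000,4.568)
cell (7,2): code 0010 → (7.000,2.121)–(7.463,3.000)
cell (7,3): code 0011 → (7.463,3.000)–(7.176,4.000)
cell (7,4): code 0001 → (7.176,4.000)–(7.000,4.183)
total: 12 segments, chained into 1 closed loop(s), length Σ = 8.369053

segments=12 loops=1 length=8.369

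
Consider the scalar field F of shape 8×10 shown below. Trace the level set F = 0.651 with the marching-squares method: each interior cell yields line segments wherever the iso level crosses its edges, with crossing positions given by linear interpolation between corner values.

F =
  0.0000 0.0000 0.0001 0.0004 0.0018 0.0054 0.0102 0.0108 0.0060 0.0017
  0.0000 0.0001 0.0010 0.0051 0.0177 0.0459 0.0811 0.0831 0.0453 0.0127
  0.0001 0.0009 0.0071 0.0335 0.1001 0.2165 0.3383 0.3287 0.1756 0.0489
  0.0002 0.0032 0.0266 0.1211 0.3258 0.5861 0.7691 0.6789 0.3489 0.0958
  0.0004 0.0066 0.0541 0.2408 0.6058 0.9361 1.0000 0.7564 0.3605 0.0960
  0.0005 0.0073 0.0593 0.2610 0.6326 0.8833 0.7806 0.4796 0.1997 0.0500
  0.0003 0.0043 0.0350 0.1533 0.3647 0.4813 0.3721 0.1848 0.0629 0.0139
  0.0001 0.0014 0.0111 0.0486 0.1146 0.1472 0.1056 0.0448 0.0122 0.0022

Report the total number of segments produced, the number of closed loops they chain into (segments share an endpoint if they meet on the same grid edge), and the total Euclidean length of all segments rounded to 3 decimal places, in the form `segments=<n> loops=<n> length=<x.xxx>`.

segments=12 loops=1 length=9.408

cell (2,5): code 0100 → (2.726,6.000)–(3.000,5.355)
cell (2,6): code 1100 → (2.920,7.000)–(2.726,6.000)
cell (2,7): code 1000 → (3.000,7.085)–(2.920,7.000)
cell (3,4): code 0100 → (3.185,5.000)–(4.000,4.137)
cell (3,5): code 1110 → (3.000,5.355)–(3.185,5.000)
cell (3,7): code 1001 → (4.000,7.266)–(3.000,7.085)
cell (4,4): code 0110 → (4.000,4.137)–(5.000,4.073)
cell (4,6): code 1011 → (5.000,6.431)–(4.381,7.000)
cell (4,7): code 0001 → (4.381,7.000)–(4.000,7.266)
cell (5,4): code 0010 → (5.000,4.073)–(5.578,5.000)
cell (5,5): code 0011 → (5.578,5.000)–(5.317,6.000)
cell (5,6): code 0001 → (5.317,6.000)–(5.000,6.431)
total: 12 segments, chained into 1 closed loop(s), length Σ = 9.407590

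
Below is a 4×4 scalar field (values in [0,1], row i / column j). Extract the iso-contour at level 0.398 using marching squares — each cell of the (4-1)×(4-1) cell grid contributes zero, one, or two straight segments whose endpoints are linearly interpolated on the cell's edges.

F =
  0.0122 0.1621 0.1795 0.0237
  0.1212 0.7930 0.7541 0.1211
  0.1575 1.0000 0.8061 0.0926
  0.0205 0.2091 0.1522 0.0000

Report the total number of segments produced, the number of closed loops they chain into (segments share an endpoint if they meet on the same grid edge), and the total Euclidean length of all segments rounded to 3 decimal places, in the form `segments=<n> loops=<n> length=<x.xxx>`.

segments=8 loops=1 length=7.604

cell (0,0): code 0100 → (0.374,1.000)–(1.000,0.412)
cell (0,1): code 1100 → (0.380,2.000)–(0.374,1.000)
cell (0,2): code 1000 → (1.000,2.563)–(0.380,2.000)
cell (1,0): code 0110 → (1.000,0.412)–(2.000,0.285)
cell (1,2): code 1001 → (2.000,2.572)–(1.000,2.563)
cell (2,0): code 0010 → (2.000,0.285)–(2.761,1.000)
cell (2,1): code 0011 → (2.761,1.000)–(2.624,2.000)
cell (2,2): code 0001 → (2.624,2.000)–(2.000,2.572)
total: 8 segments, chained into 1 closed loop(s), length Σ = 7.603821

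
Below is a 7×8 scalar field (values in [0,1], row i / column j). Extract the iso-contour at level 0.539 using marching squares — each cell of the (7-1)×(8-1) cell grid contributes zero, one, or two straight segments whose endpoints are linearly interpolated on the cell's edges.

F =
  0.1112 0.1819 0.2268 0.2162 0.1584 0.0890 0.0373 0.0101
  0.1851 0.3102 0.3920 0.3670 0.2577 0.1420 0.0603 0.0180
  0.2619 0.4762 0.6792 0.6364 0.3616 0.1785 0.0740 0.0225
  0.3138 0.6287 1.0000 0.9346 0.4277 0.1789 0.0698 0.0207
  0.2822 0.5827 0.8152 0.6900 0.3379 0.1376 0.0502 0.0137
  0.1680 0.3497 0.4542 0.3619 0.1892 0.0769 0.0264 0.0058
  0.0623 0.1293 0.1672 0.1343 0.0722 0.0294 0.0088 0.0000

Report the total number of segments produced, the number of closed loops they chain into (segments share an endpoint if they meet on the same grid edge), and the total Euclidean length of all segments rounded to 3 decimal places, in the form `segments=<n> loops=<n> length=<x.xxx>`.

cell (1,1): code 0100 → (1.512,2.000)–(2.000,1.309)
cell (1,2): code 1100 → (1.638,3.000)–(1.512,2.000)
cell (1,3): code 1000 → (2.000,3.354)–(1.638,3.000)
cell (2,0): code 0100 → (2.412,1.000)–(3.000,0.715)
cell (2,1): code 1110 → (2.000,1.309)–(2.412,1.000)
cell (2,3): code 1001 → (3.000,3.780)–(2.000,3.354)
cell (3,0): code 0110 → (3.000,0.715)–(4.000,0.855)
cell (3,3): code 1001 → (4.000,3.429)–(3.000,3.780)
cell (4,0): code 0010 → (4.000,0.855)–(4.188,1.000)
cell (4,1): code 0011 → (4.188,1.000)–(4.765,2.000)
cell (4,2): code 0011 → (4.765,2.000)–(4.460,3.000)
cell (4,3): code 0001 → (4.460,3.000)–(4.000,3.429)
total: 12 segments, chained into 1 closed loop(s), length Σ = 9.751893

segments=12 loops=1 length=9.752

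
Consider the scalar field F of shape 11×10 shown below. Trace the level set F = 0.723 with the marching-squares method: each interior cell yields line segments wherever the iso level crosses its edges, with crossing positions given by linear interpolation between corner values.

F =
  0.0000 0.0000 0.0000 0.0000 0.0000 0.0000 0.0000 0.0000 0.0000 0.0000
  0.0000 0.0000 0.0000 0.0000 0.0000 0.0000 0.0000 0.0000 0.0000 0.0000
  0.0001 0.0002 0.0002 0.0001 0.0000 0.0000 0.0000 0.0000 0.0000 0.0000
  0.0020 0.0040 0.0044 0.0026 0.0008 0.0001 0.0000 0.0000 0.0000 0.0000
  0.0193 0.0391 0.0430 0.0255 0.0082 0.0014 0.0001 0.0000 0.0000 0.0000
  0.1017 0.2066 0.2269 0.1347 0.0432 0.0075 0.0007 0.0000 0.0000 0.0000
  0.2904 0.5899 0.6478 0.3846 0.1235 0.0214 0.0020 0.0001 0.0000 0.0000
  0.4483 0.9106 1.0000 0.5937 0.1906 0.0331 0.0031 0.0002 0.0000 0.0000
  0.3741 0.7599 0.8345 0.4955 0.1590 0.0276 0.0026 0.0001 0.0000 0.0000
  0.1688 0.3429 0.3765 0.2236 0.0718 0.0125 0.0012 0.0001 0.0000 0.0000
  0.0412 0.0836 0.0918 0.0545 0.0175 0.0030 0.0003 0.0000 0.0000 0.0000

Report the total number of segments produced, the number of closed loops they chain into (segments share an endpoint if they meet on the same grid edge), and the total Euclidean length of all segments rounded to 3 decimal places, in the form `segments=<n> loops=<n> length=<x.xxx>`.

cell (6,0): code 0100 → (6.415,1.000)–(7.000,0.594)
cell (6,1): code 1100 → (6.214,2.000)–(6.415,1.000)
cell (6,2): code 1000 → (7.000,2.682)–(6.214,2.000)
cell (7,0): code 0110 → (7.000,0.594)–(8.000,0.904)
cell (7,2): code 1001 → (8.000,2.329)–(7.000,2.682)
cell (8,0): code 0010 → (8.000,0.904)–(8.088,1.000)
cell (8,1): code 0011 → (8.088,1.000)–(8.243,2.000)
cell (8,2): code 0001 → (8.243,2.000)–(8.000,2.329)
total: 8 segments, chained into 1 closed loop(s), length Σ = 6.431750

segments=8 loops=1 length=6.432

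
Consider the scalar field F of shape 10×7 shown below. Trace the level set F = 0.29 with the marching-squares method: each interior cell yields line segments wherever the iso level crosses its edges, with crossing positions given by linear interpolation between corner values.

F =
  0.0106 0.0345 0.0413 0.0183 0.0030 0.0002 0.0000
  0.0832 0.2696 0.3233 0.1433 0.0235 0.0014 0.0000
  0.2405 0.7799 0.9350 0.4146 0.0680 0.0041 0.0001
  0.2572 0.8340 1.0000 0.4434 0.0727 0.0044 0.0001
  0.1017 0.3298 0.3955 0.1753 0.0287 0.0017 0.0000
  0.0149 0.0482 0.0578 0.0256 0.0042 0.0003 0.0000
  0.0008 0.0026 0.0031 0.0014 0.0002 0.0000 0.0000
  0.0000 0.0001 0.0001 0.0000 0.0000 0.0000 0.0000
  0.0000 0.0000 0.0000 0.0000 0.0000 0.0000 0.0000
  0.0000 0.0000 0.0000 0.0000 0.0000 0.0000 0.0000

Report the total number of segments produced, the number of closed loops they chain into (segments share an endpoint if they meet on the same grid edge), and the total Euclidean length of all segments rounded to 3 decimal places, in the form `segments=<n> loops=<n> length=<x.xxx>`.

segments=14 loops=1 length=10.570

cell (0,1): code 0100 → (0.882,2.000)–(1.000,1.380)
cell (0,2): code 1000 → (1.000,2.185)–(0.882,2.000)
cell (1,0): code 0100 → (1.040,1.000)–(2.000,0.092)
cell (1,1): code 1110 → (1.000,1.380)–(1.040,1.000)
cell (1,2): code 1101 → (1.541,3.000)–(1.000,2.185)
cell (1,3): code 1000 → (2.000,3.359)–(1.541,3.000)
cell (2,0): code 0110 → (2.000,0.092)–(3.000,0.057)
cell (2,3): code 1001 → (3.000,3.414)–(2.000,3.359)
cell (3,0): code 0110 → (3.000,0.057)–(4.000,0.826)
cell (3,2): code 1011 → (4.000,2.479)–(3.572,3.000)
cell (3,3): code 0001 → (3.572,3.000)–(3.000,3.414)
cell (4,0): code 0010 → (4.000,0.826)–(4.141,1.000)
cell (4,1): code 0011 → (4.141,1.000)–(4.312,2.000)
cell (4,2): code 0001 → (4.312,2.000)–(4.000,2.479)
total: 14 segments, chained into 1 closed loop(s), length Σ = 10.570176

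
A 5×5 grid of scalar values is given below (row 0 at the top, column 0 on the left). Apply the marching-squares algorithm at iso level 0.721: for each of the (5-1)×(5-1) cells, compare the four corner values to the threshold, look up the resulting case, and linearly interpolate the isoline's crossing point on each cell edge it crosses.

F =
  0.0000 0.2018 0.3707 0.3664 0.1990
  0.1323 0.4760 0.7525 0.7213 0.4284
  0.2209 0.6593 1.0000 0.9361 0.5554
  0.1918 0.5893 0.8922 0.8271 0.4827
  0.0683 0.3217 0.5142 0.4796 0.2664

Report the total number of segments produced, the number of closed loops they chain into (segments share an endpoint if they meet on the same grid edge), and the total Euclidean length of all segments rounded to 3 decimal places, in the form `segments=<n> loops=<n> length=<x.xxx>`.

segments=10 loops=1 length=7.750

cell (0,1): code 0100 → (0.917,2.000)–(1.000,1.886)
cell (0,2): code 1100 → (0.999,3.000)–(0.917,2.000)
cell (0,3): code 1000 → (1.000,3.001)–(0.999,3.000)
cell (1,1): code 0110 → (1.000,1.886)–(2.000,1.181)
cell (1,3): code 1001 → (2.000,3.565)–(1.000,3.001)
cell (2,1): code 0110 → (2.000,1.181)–(3.000,1.435)
cell (2,3): code 1001 → (3.000,3.308)–(2.000,3.565)
cell (3,1): code 0010 → (3.000,1.435)–(3.453,2.000)
cell (3,2): code 0011 → (3.453,2.000)–(3.305,3.000)
cell (3,3): code 0001 → (3.305,3.000)–(3.000,3.308)
total: 10 segments, chained into 1 closed loop(s), length Σ = 7.749927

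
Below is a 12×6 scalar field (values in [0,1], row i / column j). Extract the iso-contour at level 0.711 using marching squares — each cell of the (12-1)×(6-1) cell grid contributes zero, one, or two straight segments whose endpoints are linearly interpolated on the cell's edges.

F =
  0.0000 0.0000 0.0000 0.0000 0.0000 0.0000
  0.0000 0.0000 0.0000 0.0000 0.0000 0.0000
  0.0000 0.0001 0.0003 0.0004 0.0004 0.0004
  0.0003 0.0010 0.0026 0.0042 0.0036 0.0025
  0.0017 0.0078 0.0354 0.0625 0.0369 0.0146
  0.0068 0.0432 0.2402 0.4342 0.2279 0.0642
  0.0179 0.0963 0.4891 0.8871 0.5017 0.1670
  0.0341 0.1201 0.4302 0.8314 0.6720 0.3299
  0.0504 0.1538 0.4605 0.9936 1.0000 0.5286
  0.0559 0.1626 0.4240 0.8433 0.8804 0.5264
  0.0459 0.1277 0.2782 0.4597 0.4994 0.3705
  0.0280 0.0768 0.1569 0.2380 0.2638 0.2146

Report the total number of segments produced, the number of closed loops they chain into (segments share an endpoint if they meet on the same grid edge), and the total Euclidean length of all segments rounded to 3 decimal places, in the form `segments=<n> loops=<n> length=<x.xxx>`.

segments=12 loops=1 length=9.772

cell (5,2): code 0100 → (5.611,3.000)–(6.000,2.558)
cell (5,3): code 1000 → (6.000,3.457)–(5.611,3.000)
cell (6,2): code 0110 → (6.000,2.558)–(7.000,2.700)
cell (6,3): code 1001 → (7.000,3.755)–(6.000,3.457)
cell (7,2): code 0110 → (7.000,2.700)–(8.000,2.470)
cell (7,3): code 1101 → (7.119,4.000)–(7.000,3.755)
cell (7,4): code 1000 → (8.000,4.613)–(7.119,4.000)
cell (8,2): code 0110 → (8.000,2.470)–(9.000,2.684)
cell (8,4): code 1001 → (9.000,4.479)–(8.000,4.613)
cell (9,2): code 0010 → (9.000,2.684)–(9.345,3.000)
cell (9,3): code 0011 → (9.345,3.000)–(9.445,4.000)
cell (9,4): code 0001 → (9.445,4.000)–(9.000,4.479)
total: 12 segments, chained into 1 closed loop(s), length Σ = 9.771589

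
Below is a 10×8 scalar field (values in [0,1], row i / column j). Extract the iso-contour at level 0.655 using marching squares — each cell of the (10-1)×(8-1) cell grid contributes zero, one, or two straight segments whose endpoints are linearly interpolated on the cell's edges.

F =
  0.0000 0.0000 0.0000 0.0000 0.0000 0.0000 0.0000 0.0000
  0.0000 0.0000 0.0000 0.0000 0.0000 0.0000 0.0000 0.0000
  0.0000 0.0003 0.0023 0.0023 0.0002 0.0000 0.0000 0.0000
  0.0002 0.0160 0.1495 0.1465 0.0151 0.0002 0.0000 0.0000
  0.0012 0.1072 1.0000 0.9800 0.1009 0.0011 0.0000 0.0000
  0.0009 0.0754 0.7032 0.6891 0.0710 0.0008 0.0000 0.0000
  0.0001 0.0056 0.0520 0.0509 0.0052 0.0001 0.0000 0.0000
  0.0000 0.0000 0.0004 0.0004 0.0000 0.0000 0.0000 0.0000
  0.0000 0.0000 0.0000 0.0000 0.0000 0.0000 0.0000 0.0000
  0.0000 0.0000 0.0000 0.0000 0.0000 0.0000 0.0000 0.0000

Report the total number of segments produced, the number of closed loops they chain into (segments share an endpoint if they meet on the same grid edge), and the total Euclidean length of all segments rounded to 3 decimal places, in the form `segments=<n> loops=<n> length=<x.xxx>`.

cell (3,1): code 0100 → (3.594,2.000)–(4.000,1.614)
cell (3,2): code 1100 → (3.610,3.000)–(3.594,2.000)
cell (3,3): code 1000 → (4.000,3.370)–(3.610,3.000)
cell (4,1): code 0110 → (4.000,1.614)–(5.000,1.923)
cell (4,3): code 1001 → (5.000,3.055)–(4.000,3.370)
cell (5,1): code 0010 → (5.000,1.923)–(5.074,2.000)
cell (5,2): code 0011 → (5.074,2.000)–(5.053,3.000)
cell (5,3): code 0001 → (5.053,3.000)–(5.000,3.055)
total: 8 segments, chained into 1 closed loop(s), length Σ = 5.376487

segments=8 loops=1 length=5.376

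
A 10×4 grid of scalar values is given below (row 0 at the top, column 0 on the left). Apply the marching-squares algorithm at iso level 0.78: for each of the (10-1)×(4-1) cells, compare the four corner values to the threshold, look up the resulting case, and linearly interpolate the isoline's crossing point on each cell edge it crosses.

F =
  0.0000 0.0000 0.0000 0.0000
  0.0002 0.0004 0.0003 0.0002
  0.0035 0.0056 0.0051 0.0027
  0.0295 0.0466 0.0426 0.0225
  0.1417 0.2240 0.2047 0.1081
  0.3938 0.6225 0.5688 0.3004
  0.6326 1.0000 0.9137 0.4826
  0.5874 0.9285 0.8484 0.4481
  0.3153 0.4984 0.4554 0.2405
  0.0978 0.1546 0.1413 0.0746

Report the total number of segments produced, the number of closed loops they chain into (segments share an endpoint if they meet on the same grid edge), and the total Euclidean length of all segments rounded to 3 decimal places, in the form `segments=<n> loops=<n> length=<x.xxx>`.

cell (5,0): code 0100 → (5.417,1.000)–(6.000,0.401)
cell (5,1): code 1100 → (5.612,2.000)–(5.417,1.000)
cell (5,2): code 1000 → (6.000,2.310)–(5.612,2.000)
cell (6,0): code 0110 → (6.000,0.401)–(7.000,0.565)
cell (6,2): code 1001 → (7.000,2.171)–(6.000,2.310)
cell (7,0): code 0010 → (7.000,0.565)–(7.345,1.000)
cell (7,1): code 0011 → (7.345,1.000)–(7.174,2.000)
cell (7,2): code 0001 → (7.174,2.000)–(7.000,2.171)
total: 8 segments, chained into 1 closed loop(s), length Σ = 6.187912

segments=8 loops=1 length=6.188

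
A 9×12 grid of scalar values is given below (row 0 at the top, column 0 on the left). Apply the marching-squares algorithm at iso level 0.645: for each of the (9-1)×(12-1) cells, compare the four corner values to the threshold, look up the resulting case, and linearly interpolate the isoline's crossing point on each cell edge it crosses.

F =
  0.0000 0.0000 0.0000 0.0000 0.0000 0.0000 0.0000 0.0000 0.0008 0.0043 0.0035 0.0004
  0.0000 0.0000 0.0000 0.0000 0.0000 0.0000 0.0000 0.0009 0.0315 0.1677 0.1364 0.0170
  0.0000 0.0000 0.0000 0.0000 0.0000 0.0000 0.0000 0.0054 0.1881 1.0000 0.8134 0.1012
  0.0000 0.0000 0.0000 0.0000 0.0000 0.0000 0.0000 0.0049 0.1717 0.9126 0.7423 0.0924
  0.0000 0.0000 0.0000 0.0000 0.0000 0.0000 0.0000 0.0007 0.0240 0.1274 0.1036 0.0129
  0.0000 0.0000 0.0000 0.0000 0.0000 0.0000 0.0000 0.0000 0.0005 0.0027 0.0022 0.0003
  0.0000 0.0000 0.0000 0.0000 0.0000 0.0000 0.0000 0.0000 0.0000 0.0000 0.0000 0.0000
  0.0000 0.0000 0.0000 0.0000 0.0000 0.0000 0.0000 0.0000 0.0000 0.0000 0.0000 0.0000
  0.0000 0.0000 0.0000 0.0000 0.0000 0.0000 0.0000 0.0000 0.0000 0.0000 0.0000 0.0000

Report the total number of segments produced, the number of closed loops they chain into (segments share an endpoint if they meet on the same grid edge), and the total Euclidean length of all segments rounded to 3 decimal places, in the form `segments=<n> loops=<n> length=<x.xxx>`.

cell (1,8): code 0100 → (1.573,9.000)–(2.000,8.563)
cell (1,9): code 1100 → (1.751,10.000)–(1.573,9.000)
cell (1,10): code 1000 → (2.000,10.236)–(1.751,10.000)
cell (2,8): code 0110 → (2.000,8.563)–(3.000,8.639)
cell (2,10): code 1001 → (3.000,10.150)–(2.000,10.236)
cell (3,8): code 0010 → (3.000,8.639)–(3.341,9.000)
cell (3,9): code 0011 → (3.341,9.000)–(3.152,10.000)
cell (3,10): code 0001 → (3.152,10.000)–(3.000,10.150)
total: 8 segments, chained into 1 closed loop(s), length Σ = 5.704134

segments=8 loops=1 length=5.704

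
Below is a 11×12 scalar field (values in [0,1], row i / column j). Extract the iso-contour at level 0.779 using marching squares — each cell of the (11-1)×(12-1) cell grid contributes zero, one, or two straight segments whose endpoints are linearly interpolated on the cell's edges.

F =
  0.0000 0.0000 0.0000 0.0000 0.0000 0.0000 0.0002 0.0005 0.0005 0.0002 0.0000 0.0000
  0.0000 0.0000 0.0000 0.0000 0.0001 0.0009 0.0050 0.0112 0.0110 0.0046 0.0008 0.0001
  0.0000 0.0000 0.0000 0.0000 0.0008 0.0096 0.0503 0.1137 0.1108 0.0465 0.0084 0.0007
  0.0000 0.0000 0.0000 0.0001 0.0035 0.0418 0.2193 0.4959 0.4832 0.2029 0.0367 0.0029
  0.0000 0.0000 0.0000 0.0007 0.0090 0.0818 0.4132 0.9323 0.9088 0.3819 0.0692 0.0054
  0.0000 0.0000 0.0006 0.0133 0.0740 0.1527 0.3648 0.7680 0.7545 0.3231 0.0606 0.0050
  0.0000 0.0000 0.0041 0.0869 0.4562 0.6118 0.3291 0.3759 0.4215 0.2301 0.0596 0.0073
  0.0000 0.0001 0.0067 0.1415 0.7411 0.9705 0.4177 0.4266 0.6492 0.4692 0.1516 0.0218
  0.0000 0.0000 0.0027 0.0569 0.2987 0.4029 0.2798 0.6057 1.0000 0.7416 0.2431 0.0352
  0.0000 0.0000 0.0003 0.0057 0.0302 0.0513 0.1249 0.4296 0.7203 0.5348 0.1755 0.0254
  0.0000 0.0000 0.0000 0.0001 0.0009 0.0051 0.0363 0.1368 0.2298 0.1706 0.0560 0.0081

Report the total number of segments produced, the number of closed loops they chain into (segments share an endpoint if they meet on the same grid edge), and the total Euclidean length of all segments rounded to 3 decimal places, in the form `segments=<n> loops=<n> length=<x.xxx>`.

segments=14 loops=3 length=11.761

cell (3,6): code 0100 → (3.649,7.000)–(4.000,6.705)
cell (3,7): code 1100 → (3.695,8.000)–(3.649,7.000)
cell (3,8): code 1000 → (4.000,8.246)–(3.695,8.000)
cell (4,6): code 0010 → (4.000,6.705)–(4.933,7.000)
cell (4,7): code 0011 → (4.933,7.000)–(4.841,8.000)
cell (4,8): code 0001 → (4.841,8.000)–(4.000,8.246)
cell (6,4): code 0100 → (6.466,5.000)–(7.000,4.165)
cell (6,5): code 1000 → (7.000,5.346)–(6.466,5.000)
cell (7,4): code 0010 → (7.000,4.165)–(7.337,5.000)
cell (7,5): code 0001 → (7.337,5.000)–(7.000,5.346)
cell (7,7): code 0100 → (7.370,8.000)–(8.000,7.440)
cell (7,8): code 1000 → (8.000,8.855)–(7.370,8.000)
cell (8,7): code 0010 → (8.000,7.440)–(8.790,8.000)
cell (8,8): code 0001 → (8.790,8.000)–(8.000,8.855)
total: 14 segments, chained into 3 closed loop(s), length Σ = 11.761328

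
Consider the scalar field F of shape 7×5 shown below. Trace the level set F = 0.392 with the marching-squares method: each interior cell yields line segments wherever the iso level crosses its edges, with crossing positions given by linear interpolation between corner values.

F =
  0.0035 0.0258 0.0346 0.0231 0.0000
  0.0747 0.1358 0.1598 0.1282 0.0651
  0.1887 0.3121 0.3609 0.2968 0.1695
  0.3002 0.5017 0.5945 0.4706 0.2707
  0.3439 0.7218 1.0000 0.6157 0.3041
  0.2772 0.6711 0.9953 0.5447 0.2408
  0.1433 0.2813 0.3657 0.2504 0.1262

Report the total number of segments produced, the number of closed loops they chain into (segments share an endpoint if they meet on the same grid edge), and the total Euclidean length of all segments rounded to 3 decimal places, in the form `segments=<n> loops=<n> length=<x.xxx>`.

segments=12 loops=1 length=11.508

cell (2,0): code 0100 → (2.421,1.000)–(3.000,0.456)
cell (2,1): code 1100 → (2.133,2.000)–(2.421,1.000)
cell (2,2): code 1100 → (2.548,3.000)–(2.133,2.000)
cell (2,3): code 1000 → (3.000,3.393)–(2.548,3.000)
cell (3,0): code 0110 → (3.000,0.456)–(4.000,0.127)
cell (3,3): code 1001 → (4.000,3.718)–(3.000,3.393)
cell (4,0): code 0110 → (4.000,0.127)–(5.000,0.291)
cell (4,3): code 1001 → (5.000,3.502)–(4.000,3.718)
cell (5,0): code 0010 → (5.000,0.291)–(5.716,1.000)
cell (5,1): code 0011 → (5.716,1.000)–(5.958,2.000)
cell (5,2): code 0011 → (5.958,2.000)–(5.519,3.000)
cell (5,3): code 0001 → (5.519,3.000)–(5.000,3.502)
total: 12 segments, chained into 1 closed loop(s), length Σ = 11.508030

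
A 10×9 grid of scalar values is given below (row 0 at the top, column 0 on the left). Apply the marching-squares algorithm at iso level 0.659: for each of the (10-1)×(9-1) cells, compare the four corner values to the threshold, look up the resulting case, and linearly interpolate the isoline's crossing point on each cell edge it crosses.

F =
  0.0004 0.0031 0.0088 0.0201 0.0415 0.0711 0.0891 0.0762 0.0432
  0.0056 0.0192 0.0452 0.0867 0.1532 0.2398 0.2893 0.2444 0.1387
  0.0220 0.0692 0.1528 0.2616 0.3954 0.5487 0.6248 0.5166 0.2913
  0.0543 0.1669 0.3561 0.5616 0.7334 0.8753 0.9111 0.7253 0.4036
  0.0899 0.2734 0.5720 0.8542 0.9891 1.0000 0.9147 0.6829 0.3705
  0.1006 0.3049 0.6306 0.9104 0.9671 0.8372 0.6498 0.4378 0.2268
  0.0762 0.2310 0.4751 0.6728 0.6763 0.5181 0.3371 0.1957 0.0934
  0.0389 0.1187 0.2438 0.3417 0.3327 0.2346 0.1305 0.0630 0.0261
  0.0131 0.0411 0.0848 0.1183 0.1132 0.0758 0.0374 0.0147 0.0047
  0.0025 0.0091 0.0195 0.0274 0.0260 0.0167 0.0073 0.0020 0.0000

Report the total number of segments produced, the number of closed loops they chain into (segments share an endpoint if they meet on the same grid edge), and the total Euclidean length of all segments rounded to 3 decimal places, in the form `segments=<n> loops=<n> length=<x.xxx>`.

segments=18 loops=1 length=13.882

cell (2,3): code 0100 → (2.780,4.000)–(3.000,3.567)
cell (2,4): code 1100 → (2.338,5.000)–(2.780,4.000)
cell (2,5): code 1100 → (2.119,6.000)–(2.338,5.000)
cell (2,6): code 1100 → (2.682,7.000)–(2.119,6.000)
cell (2,7): code 1000 → (3.000,7.206)–(2.682,7.000)
cell (3,2): code 0100 → (3.333,3.000)–(4.000,2.308)
cell (3,3): code 1110 → (3.000,3.567)–(3.333,3.000)
cell (3,7): code 1001 → (4.000,7.077)–(3.000,7.206)
cell (4,2): code 0110 → (4.000,2.308)–(5.000,2.102)
cell (4,5): code 1011 → (5.000,5.951)–(4.965,6.000)
cell (4,6): code 0011 → (4.965,6.000)–(4.098,7.000)
cell (4,7): code 0001 → (4.098,7.000)–(4.000,7.077)
cell (5,2): code 0110 → (5.000,2.102)–(6.000,2.930)
cell (5,4): code 1011 → (6.000,4.109)–(5.558,5.000)
cell (5,5): code 0001 → (5.558,5.000)–(5.000,5.951)
cell (6,2): code 0010 → (6.000,2.930)–(6.042,3.000)
cell (6,3): code 0011 → (6.042,3.000)–(6.050,4.000)
cell (6,4): code 0001 → (6.050,4.000)–(6.000,4.109)
total: 18 segments, chained into 1 closed loop(s), length Σ = 13.882296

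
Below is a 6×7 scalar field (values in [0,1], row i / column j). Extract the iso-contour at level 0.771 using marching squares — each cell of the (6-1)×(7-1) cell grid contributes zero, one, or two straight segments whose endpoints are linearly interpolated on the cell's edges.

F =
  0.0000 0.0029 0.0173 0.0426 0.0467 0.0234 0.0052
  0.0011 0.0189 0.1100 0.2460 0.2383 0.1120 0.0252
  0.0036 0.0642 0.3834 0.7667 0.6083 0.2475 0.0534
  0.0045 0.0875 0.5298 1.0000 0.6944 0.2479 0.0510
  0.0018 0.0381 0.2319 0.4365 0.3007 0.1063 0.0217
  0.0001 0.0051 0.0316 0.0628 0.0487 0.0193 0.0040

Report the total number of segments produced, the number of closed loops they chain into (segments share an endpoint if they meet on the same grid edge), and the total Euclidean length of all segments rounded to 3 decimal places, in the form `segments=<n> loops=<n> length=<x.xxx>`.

segments=4 loops=1 length=3.817

cell (2,2): code 0100 → (2.018,3.000)–(3.000,2.513)
cell (2,3): code 1000 → (3.000,3.749)–(2.018,3.000)
cell (3,2): code 0010 → (3.000,2.513)–(3.406,3.000)
cell (3,3): code 0001 → (3.406,3.000)–(3.000,3.749)
total: 4 segments, chained into 1 closed loop(s), length Σ = 3.817417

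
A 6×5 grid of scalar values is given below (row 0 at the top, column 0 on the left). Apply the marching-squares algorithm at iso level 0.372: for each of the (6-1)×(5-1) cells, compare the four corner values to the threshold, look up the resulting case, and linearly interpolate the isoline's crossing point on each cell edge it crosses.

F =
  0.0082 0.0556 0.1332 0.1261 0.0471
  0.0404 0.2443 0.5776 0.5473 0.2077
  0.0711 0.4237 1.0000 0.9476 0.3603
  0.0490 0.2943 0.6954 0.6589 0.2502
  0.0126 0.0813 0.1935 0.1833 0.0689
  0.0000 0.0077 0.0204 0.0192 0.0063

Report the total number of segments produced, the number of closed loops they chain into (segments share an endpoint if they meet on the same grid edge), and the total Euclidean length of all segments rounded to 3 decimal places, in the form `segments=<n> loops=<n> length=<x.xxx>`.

segments=12 loops=1 length=9.722

cell (0,1): code 0100 → (0.537,2.000)–(1.000,1.383)
cell (0,2): code 1100 → (0.584,3.000)–(0.537,2.000)
cell (0,3): code 1000 → (1.000,3.516)–(0.584,3.000)
cell (1,0): code 0100 → (1.712,1.000)–(2.000,0.853)
cell (1,1): code 1110 → (1.000,1.383)–(1.712,1.000)
cell (1,3): code 1001 → (2.000,3.980)–(1.000,3.516)
cell (2,0): code 0010 → (2.000,0.853)–(2.400,1.000)
cell (2,1): code 0111 → (2.400,1.000)–(3.000,1.194)
cell (2,3): code 1001 → (3.000,3.702)–(2.000,3.980)
cell (3,1): code 0010 → (3.000,1.194)–(3.644,2.000)
cell (3,2): code 0011 → (3.644,2.000)–(3.603,3.000)
cell (3,3): code 0001 → (3.603,3.000)–(3.000,3.702)
total: 12 segments, chained into 1 closed loop(s), length Σ = 9.722324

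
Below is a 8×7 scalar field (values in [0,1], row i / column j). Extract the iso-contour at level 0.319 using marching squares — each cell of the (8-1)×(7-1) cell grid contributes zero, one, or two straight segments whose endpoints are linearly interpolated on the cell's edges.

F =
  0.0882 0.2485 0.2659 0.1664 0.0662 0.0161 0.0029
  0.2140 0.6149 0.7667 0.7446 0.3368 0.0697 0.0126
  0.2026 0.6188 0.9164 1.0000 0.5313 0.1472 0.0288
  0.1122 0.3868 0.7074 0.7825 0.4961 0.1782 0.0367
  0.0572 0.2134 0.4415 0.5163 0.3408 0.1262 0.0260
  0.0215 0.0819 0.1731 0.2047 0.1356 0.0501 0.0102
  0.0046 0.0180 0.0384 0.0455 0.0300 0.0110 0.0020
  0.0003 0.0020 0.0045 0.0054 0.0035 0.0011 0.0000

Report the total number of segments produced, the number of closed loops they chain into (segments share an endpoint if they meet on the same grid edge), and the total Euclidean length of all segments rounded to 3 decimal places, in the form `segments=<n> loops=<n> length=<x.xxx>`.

segments=16 loops=1 length=13.950

cell (0,0): code 0100 → (0.192,1.000)–(1.000,0.262)
cell (0,1): code 1100 → (0.106,2.000)–(0.192,1.000)
cell (0,2): code 1100 → (0.264,3.000)–(0.106,2.000)
cell (0,3): code 1100 → (0.934,4.000)–(0.264,3.000)
cell (0,4): code 1000 → (1.000,4.067)–(0.934,4.000)
cell (1,0): code 0110 → (1.000,0.262)–(2.000,0.280)
cell (1,4): code 1001 → (2.000,4.553)–(1.000,4.067)
cell (2,0): code 0110 → (2.000,0.280)–(3.000,0.753)
cell (2,4): code 1001 → (3.000,4.557)–(2.000,4.553)
cell (3,0): code 0010 → (3.000,0.753)–(3.391,1.000)
cell (3,1): code 0111 → (3.391,1.000)–(4.000,1.463)
cell (3,4): code 1001 → (4.000,4.102)–(3.000,4.557)
cell (4,1): code 0010 → (4.000,1.463)–(4.456,2.000)
cell (4,2): code 0011 → (4.456,2.000)–(4.633,3.000)
cell (4,3): code 0011 → (4.633,3.000)–(4.106,4.000)
cell (4,4): code 0001 → (4.106,4.000)–(4.000,4.102)
total: 16 segments, chained into 1 closed loop(s), length Σ = 13.950032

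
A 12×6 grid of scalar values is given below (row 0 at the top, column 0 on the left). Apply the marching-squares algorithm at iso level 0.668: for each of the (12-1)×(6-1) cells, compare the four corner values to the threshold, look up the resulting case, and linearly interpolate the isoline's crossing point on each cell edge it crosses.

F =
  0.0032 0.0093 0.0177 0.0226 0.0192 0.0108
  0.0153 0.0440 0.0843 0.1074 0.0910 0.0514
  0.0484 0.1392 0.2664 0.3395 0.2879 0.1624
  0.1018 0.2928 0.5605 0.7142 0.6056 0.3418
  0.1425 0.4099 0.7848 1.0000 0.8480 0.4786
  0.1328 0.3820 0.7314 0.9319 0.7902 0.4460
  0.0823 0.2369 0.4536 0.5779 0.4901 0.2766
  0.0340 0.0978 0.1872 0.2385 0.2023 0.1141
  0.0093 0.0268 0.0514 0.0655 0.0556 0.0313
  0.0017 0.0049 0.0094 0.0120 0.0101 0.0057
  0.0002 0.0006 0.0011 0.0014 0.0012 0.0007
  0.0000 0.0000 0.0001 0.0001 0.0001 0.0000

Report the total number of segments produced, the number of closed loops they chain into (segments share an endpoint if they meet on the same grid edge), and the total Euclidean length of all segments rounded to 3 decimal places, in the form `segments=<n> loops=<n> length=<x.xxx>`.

cell (2,2): code 0100 → (2.877,3.000)–(3.000,2.699)
cell (2,3): code 1000 → (3.000,3.425)–(2.877,3.000)
cell (3,1): code 0100 → (3.479,2.000)–(4.000,1.688)
cell (3,2): code 1110 → (3.000,2.699)–(3.479,2.000)
cell (3,3): code 1101 → (3.257,4.000)–(3.000,3.425)
cell (3,4): code 1000 → (4.000,4.487)–(3.257,4.000)
cell (4,1): code 0110 → (4.000,1.688)–(5.000,1.819)
cell (4,4): code 1001 → (5.000,4.355)–(4.000,4.487)
cell (5,1): code 0010 → (5.000,1.819)–(5.228,2.000)
cell (5,2): code 0011 → (5.228,2.000)–(5.745,3.000)
cell (5,3): code 0011 → (5.745,3.000)–(5.407,4.000)
cell (5,4): code 0001 → (5.407,4.000)–(5.000,4.355)
total: 12 segments, chained into 1 closed loop(s), length Σ = 8.770748

segments=12 loops=1 length=8.771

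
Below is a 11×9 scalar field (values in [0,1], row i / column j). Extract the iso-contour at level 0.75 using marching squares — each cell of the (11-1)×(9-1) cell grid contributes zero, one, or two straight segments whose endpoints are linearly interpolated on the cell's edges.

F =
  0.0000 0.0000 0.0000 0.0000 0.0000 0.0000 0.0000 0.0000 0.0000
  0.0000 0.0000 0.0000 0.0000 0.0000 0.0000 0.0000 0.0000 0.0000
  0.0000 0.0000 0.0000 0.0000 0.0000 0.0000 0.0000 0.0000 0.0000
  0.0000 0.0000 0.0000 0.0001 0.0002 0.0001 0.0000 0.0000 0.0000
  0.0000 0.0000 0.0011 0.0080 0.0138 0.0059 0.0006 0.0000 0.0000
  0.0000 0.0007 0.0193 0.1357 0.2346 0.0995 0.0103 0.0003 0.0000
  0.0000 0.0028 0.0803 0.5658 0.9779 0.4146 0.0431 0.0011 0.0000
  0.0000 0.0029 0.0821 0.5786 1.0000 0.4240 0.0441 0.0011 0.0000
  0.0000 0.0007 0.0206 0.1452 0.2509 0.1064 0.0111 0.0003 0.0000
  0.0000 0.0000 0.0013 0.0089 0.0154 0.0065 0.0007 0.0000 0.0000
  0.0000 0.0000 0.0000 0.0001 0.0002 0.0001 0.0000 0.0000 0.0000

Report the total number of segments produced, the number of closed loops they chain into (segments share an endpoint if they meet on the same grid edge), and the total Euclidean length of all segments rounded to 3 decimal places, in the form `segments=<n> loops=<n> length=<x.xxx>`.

segments=6 loops=1 length=4.369

cell (5,3): code 0100 → (5.693,4.000)–(6.000,3.447)
cell (5,4): code 1000 → (6.000,4.405)–(5.693,4.000)
cell (6,3): code 0110 → (6.000,3.447)–(7.000,3.407)
cell (6,4): code 1001 → (7.000,4.434)–(6.000,4.405)
cell (7,3): code 0010 → (7.000,3.407)–(7.334,4.000)
cell (7,4): code 0001 → (7.334,4.000)–(7.000,4.434)
total: 6 segments, chained into 1 closed loop(s), length Σ = 4.369395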